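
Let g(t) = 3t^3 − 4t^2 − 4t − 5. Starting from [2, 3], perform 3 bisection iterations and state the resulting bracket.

t = 2.5 gives g = 6.875, positive; keep [2, 2.5]
t = 2.25 gives g = -0.078125, negative; keep [2.25, 2.5]
t = 2.375 gives g = 3.126953, positive; keep [2.25, 2.375]

[2.25, 2.375]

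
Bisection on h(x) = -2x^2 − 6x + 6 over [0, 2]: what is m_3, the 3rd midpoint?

0.75

x = 1 gives h = -2, negative; keep [0, 1]
x = 0.5 gives h = 2.5, positive; keep [0.5, 1]
x = 0.75 gives h = 0.375, positive; keep [0.75, 1]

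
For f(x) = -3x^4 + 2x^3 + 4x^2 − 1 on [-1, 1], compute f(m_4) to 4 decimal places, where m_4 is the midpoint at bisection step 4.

midpoint 0: f = -1 < 0 → [0, 1]
midpoint 0.5: f = 0.0625 > 0 → [0, 0.5]
midpoint 0.25: f = -0.730469 < 0 → [0.25, 0.5]
midpoint 0.375: f = -0.3914 < 0 → [0.375, 0.5]

-0.3914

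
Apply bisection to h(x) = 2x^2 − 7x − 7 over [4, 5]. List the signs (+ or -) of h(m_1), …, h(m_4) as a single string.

+-++

h(4.5) = 2 > 0, so the root lies in [4, 4.5]
h(4.25) = -0.625 < 0, so the root lies in [4.25, 4.5]
h(4.375) = 0.65625 > 0, so the root lies in [4.25, 4.375]
h(4.3125) = 0.0078 > 0, so the root lies in [4.25, 4.3125]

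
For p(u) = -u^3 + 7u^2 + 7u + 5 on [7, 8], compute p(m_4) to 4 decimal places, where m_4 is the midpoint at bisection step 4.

p(7.5) = 29.375 > 0, so the root lies in [7.5, 8]
p(7.75) = 14.203125 > 0, so the root lies in [7.75, 8]
p(7.875) = 5.861328 > 0, so the root lies in [7.875, 8]
p(7.9375) = 1.4963 > 0, so the root lies in [7.9375, 8]

1.4963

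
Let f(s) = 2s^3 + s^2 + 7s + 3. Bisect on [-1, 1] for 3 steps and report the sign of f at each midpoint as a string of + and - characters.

m = 0, f(m) = 3 (+); new bracket [-1, 0]
m = -0.5, f(m) = -0.5 (−); new bracket [-0.5, 0]
m = -0.25, f(m) = 1.28125 (+); new bracket [-0.5, -0.25]

+-+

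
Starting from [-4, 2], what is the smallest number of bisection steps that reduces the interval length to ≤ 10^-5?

Width after n steps is 6/2^n. Need 2^n ≥ 6/10^-5 = 600000.
2^19 = 524288 < 600000 ≤ 2^20 = 1048576, so n = 20.

20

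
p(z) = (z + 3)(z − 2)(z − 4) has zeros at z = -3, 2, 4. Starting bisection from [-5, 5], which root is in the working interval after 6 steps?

-3

z = 0 gives p = 24, positive; keep [-5, 0]
z = -2.5 gives p = 14.625, positive; keep [-5, -2.5]
z = -3.75 gives p = -33.421875, negative; keep [-3.75, -2.5]
z = -3.125 gives p = -4.5645, negative; keep [-3.125, -2.5]
z = -2.8125 gives p = 6.1472, positive; keep [-3.125, -2.8125]
z = -2.96875 gives p = 1.0821, positive; keep [-3.125, -2.96875]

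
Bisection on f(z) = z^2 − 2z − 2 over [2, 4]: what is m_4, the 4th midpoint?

2.625

f(3) = 1 > 0, so the root lies in [2, 3]
f(2.5) = -0.75 < 0, so the root lies in [2.5, 3]
f(2.75) = 0.0625 > 0, so the root lies in [2.5, 2.75]
f(2.625) = -0.3594 < 0, so the root lies in [2.625, 2.75]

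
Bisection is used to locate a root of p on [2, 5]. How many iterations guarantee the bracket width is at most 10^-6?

22

Width after n steps is 3/2^n. Need 2^n ≥ 3/10^-6 = 3000000.
2^21 = 2097152 < 3000000 ≤ 2^22 = 4194304, so n = 22.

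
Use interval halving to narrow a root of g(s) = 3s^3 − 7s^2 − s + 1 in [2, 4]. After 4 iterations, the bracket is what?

[2.375, 2.5]

midpoint 3: g = 16 > 0 → [2, 3]
midpoint 2.5: g = 1.625 > 0 → [2, 2.5]
midpoint 2.25: g = -2.515625 < 0 → [2.25, 2.5]
midpoint 2.375: g = -0.6699 < 0 → [2.375, 2.5]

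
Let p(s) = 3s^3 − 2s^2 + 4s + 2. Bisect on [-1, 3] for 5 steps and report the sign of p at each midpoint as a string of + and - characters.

m = 1, p(m) = 7 (+); new bracket [-1, 1]
m = 0, p(m) = 2 (+); new bracket [-1, 0]
m = -0.5, p(m) = -0.875 (−); new bracket [-0.5, 0]
m = -0.25, p(m) = 0.8281 (+); new bracket [-0.5, -0.25]
m = -0.375, p(m) = 0.0605 (+); new bracket [-0.5, -0.375]

++-++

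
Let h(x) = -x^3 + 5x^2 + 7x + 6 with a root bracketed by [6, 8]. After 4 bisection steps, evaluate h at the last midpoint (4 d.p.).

h(7) = -43 < 0, so the root lies in [6, 7]
h(6.5) = -11.875 < 0, so the root lies in [6, 6.5]
h(6.25) = 0.921875 > 0, so the root lies in [6.25, 6.5]
h(6.375) = -5.2559 < 0, so the root lies in [6.25, 6.375]

-5.2559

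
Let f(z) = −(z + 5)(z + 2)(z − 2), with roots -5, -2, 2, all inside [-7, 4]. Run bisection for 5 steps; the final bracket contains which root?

f(-1.5) = 6.125 > 0, so the root lies in [-1.5, 4]
f(1.25) = 15.234375 > 0, so the root lies in [1.25, 4]
f(2.625) = -22.041016 < 0, so the root lies in [1.25, 2.625]
f(1.9375) = 1.7073 > 0, so the root lies in [1.9375, 2.625]
f(2.28125) = -8.7674 < 0, so the root lies in [1.9375, 2.28125]

2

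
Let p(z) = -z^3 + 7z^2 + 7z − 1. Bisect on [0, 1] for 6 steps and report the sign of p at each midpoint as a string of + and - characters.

m = 0.5, p(m) = 4.125 (+); new bracket [0, 0.5]
m = 0.25, p(m) = 1.171875 (+); new bracket [0, 0.25]
m = 0.125, p(m) = -0.017578 (−); new bracket [0.125, 0.25]
m = 0.1875, p(m) = 0.552 (+); new bracket [0.125, 0.1875]
m = 0.15625, p(m) = 0.2608 (+); new bracket [0.125, 0.15625]
m = 0.140625, p(m) = 0.12 (+); new bracket [0.125, 0.140625]

++-+++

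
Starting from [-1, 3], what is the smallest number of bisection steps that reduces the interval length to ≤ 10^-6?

22

Width after n steps is 4/2^n. Need 2^n ≥ 4/10^-6 = 4000000.
2^21 = 2097152 < 4000000 ≤ 2^22 = 4194304, so n = 22.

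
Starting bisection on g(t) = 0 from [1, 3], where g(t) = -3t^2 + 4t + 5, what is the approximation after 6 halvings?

2.09375

midpoint 2: g = 1 > 0 → [2, 3]
midpoint 2.5: g = -3.75 < 0 → [2, 2.5]
midpoint 2.25: g = -1.1875 < 0 → [2, 2.25]
midpoint 2.125: g = -0.0469 < 0 → [2, 2.125]
midpoint 2.0625: g = 0.4883 > 0 → [2.0625, 2.125]
midpoint 2.09375: g = 0.2236 > 0 → [2.09375, 2.125]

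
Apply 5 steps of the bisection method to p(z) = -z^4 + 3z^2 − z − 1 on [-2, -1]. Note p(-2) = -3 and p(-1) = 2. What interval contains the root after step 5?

[-1.8125, -1.78125]

midpoint -1.5: p = 2.1875 > 0 → [-2, -1.5]
midpoint -1.75: p = 0.558594 > 0 → [-2, -1.75]
midpoint -1.875: p = -0.937744 < 0 → [-1.875, -1.75]
midpoint -1.8125: p = -0.1243 < 0 → [-1.8125, -1.75]
midpoint -1.78125: p = 0.2328 > 0 → [-1.8125, -1.78125]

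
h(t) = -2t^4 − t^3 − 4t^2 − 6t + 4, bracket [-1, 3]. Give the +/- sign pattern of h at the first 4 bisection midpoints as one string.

-+-+

t = 1 gives h = -9, negative; keep [-1, 1]
t = 0 gives h = 4, positive; keep [0, 1]
t = 0.5 gives h = -0.25, negative; keep [0, 0.5]
t = 0.25 gives h = 2.2266, positive; keep [0.25, 0.5]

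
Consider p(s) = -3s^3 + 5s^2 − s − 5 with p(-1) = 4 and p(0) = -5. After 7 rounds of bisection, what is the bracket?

m = -0.5, p(m) = -2.875 (−); new bracket [-1, -0.5]
m = -0.75, p(m) = -0.171875 (−); new bracket [-1, -0.75]
m = -0.875, p(m) = 1.712891 (+); new bracket [-0.875, -0.75]
m = -0.8125, p(m) = 0.7224 (+); new bracket [-0.8125, -0.75]
m = -0.78125, p(m) = 0.2635 (+); new bracket [-0.78125, -0.75]
m = -0.765625, p(m) = 0.0429 (+); new bracket [-0.765625, -0.75]
m = -0.7578125, p(m) = -0.0652 (−); new bracket [-0.765625, -0.7578125]

[-0.765625, -0.7578125]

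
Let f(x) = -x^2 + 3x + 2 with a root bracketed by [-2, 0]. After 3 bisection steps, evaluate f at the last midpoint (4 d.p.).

-0.8125

m = -1, f(m) = -2 (−); new bracket [-1, 0]
m = -0.5, f(m) = 0.25 (+); new bracket [-1, -0.5]
m = -0.75, f(m) = -0.8125 (−); new bracket [-0.75, -0.5]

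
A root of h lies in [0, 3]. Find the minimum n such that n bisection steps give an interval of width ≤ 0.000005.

Width after n steps is 3/2^n. Need 2^n ≥ 3/0.000005 = 600000.
2^19 = 524288 < 600000 ≤ 2^20 = 1048576, so n = 20.

20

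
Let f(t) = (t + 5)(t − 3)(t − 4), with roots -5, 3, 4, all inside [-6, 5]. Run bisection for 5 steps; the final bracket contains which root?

-5

t = -0.5 gives f = 70.875, positive; keep [-6, -0.5]
t = -3.25 gives f = 79.296875, positive; keep [-6, -3.25]
t = -4.625 gives f = 24.662109, positive; keep [-6, -4.625]
t = -5.3125 gives f = -24.1907, negative; keep [-5.3125, -4.625]
t = -4.96875 gives f = 2.2334, positive; keep [-5.3125, -4.96875]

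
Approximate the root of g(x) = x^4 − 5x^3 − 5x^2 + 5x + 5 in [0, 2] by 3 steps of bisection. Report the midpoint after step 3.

1.25

m = 1, g(m) = 1 (+); new bracket [1, 2]
m = 1.5, g(m) = -10.5625 (−); new bracket [1, 1.5]
m = 1.25, g(m) = -3.886719 (−); new bracket [1, 1.25]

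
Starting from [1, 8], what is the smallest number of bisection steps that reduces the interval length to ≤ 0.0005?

14

Width after n steps is 7/2^n. Need 2^n ≥ 7/0.0005 = 14000.
2^13 = 8192 < 14000 ≤ 2^14 = 16384, so n = 14.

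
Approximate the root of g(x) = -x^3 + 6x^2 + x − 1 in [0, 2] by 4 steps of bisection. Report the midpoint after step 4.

m = 1, g(m) = 5 (+); new bracket [0, 1]
m = 0.5, g(m) = 0.875 (+); new bracket [0, 0.5]
m = 0.25, g(m) = -0.390625 (−); new bracket [0.25, 0.5]
m = 0.375, g(m) = 0.166 (+); new bracket [0.25, 0.375]

0.375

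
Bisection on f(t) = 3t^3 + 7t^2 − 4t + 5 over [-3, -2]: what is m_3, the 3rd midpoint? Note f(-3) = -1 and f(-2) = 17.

-2.875

m = -2.5, f(m) = 11.875 (+); new bracket [-3, -2.5]
m = -2.75, f(m) = 6.546875 (+); new bracket [-3, -2.75]
m = -2.875, f(m) = 3.068359 (+); new bracket [-3, -2.875]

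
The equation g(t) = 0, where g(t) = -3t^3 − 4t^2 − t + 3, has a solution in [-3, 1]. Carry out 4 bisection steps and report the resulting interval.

[0.5, 0.75]

midpoint -1: g = 3 > 0 → [-1, 1]
midpoint 0: g = 3 > 0 → [0, 1]
midpoint 0.5: g = 1.125 > 0 → [0.5, 1]
midpoint 0.75: g = -1.2656 < 0 → [0.5, 0.75]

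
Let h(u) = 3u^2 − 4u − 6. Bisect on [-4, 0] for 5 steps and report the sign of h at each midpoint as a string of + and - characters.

++---

u = -2 gives h = 14, positive; keep [-2, 0]
u = -1 gives h = 1, positive; keep [-1, 0]
u = -0.5 gives h = -3.25, negative; keep [-1, -0.5]
u = -0.75 gives h = -1.3125, negative; keep [-1, -0.75]
u = -0.875 gives h = -0.2031, negative; keep [-1, -0.875]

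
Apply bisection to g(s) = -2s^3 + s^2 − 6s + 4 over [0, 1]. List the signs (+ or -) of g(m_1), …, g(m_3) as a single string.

g(0.5) = 1 > 0, so the root lies in [0.5, 1]
g(0.75) = -0.78125 < 0, so the root lies in [0.5, 0.75]
g(0.625) = 0.152344 > 0, so the root lies in [0.625, 0.75]

+-+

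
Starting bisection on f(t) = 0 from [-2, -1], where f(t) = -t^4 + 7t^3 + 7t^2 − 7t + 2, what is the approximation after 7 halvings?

-1.4921875

midpoint -1.5: f = -0.4375 < 0 → [-1.5, -1]
midpoint -1.25: f = 5.574219 > 0 → [-1.5, -1.25]
midpoint -1.375: f = 3.087646 > 0 → [-1.5, -1.375]
midpoint -1.4375: f = 1.4641 > 0 → [-1.5, -1.4375]
midpoint -1.46875: f = 0.5492 > 0 → [-1.5, -1.46875]
midpoint -1.484375: f = 0.065 > 0 → [-1.5, -1.484375]
midpoint -1.4921875: f = -0.184 < 0 → [-1.4921875, -1.484375]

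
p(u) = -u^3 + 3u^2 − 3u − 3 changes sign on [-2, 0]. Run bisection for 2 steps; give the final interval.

[-1, -0.5]

m = -1, p(m) = 4 (+); new bracket [-1, 0]
m = -0.5, p(m) = -0.625 (−); new bracket [-1, -0.5]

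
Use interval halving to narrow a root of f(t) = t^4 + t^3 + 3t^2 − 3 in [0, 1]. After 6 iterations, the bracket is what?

[0.8125, 0.828125]

m = 0.5, f(m) = -2.0625 (−); new bracket [0.5, 1]
m = 0.75, f(m) = -0.574219 (−); new bracket [0.75, 1]
m = 0.875, f(m) = 0.552979 (+); new bracket [0.75, 0.875]
m = 0.8125, f(m) = -0.0473 (−); new bracket [0.8125, 0.875]
m = 0.84375, f(m) = 0.2432 (+); new bracket [0.8125, 0.84375]
m = 0.828125, f(m) = 0.0956 (+); new bracket [0.8125, 0.828125]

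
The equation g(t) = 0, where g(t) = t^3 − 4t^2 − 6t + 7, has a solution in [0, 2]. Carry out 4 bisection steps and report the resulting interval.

m = 1, g(m) = -2 (−); new bracket [0, 1]
m = 0.5, g(m) = 3.125 (+); new bracket [0.5, 1]
m = 0.75, g(m) = 0.671875 (+); new bracket [0.75, 1]
m = 0.875, g(m) = -0.6426 (−); new bracket [0.75, 0.875]

[0.75, 0.875]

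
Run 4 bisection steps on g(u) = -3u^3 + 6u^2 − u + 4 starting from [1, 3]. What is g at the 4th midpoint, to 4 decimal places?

midpoint 2: g = 2 > 0 → [2, 3]
midpoint 2.5: g = -7.875 < 0 → [2, 2.5]
midpoint 2.25: g = -2.046875 < 0 → [2, 2.25]
midpoint 2.125: g = 0.1816 > 0 → [2.125, 2.25]

0.1816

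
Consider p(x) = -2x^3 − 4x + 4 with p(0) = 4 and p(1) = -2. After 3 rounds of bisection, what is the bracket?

[0.75, 0.875]

x = 0.5 gives p = 1.75, positive; keep [0.5, 1]
x = 0.75 gives p = 0.15625, positive; keep [0.75, 1]
x = 0.875 gives p = -0.839844, negative; keep [0.75, 0.875]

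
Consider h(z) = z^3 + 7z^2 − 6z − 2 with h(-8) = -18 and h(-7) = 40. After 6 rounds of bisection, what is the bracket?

[-7.75, -7.734375]

z = -7.5 gives h = 14.875, positive; keep [-8, -7.5]
z = -7.75 gives h = -0.546875, negative; keep [-7.75, -7.5]
z = -7.625 gives h = 7.412109, positive; keep [-7.75, -7.625]
z = -7.6875 gives h = 3.4954, positive; keep [-7.75, -7.6875]
z = -7.71875 gives h = 1.49, positive; keep [-7.75, -7.71875]
z = -7.734375 gives h = 0.4755, positive; keep [-7.75, -7.734375]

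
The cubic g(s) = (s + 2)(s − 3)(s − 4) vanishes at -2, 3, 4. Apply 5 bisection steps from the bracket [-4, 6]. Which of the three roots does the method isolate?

s = 1 gives g = 18, positive; keep [-4, 1]
s = -1.5 gives g = 12.375, positive; keep [-4, -1.5]
s = -2.75 gives g = -29.109375, negative; keep [-2.75, -1.5]
s = -2.125 gives g = -3.9238, negative; keep [-2.125, -1.5]
s = -1.8125 gives g = 5.2449, positive; keep [-2.125, -1.8125]

-2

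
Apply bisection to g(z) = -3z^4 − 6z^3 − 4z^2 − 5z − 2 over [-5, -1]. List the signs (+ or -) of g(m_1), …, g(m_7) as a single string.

--+-+--

g(-3) = -104 < 0, so the root lies in [-3, -1]
g(-2) = -8 < 0, so the root lies in [-2, -1]
g(-1.5) = 1.5625 > 0, so the root lies in [-2, -1.5]
g(-1.75) = -1.4805 < 0, so the root lies in [-1.75, -1.5]
g(-1.625) = 0.3899 > 0, so the root lies in [-1.75, -1.625]
g(-1.6875) = -0.448 < 0, so the root lies in [-1.6875, -1.625]
g(-1.65625) = -0.0061 < 0, so the root lies in [-1.65625, -1.625]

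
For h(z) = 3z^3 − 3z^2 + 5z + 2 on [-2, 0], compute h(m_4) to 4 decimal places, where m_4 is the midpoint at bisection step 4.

z = -1 gives h = -9, negative; keep [-1, 0]
z = -0.5 gives h = -1.625, negative; keep [-0.5, 0]
z = -0.25 gives h = 0.515625, positive; keep [-0.5, -0.25]
z = -0.375 gives h = -0.4551, negative; keep [-0.375, -0.25]

-0.4551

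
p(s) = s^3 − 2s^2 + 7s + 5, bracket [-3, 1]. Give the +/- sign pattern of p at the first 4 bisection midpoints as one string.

m = -1, p(m) = -5 (−); new bracket [-1, 1]
m = 0, p(m) = 5 (+); new bracket [-1, 0]
m = -0.5, p(m) = 0.875 (+); new bracket [-1, -0.5]
m = -0.75, p(m) = -1.7969 (−); new bracket [-0.75, -0.5]

-++-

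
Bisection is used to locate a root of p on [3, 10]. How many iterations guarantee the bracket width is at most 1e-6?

Width after n steps is 7/2^n. Need 2^n ≥ 7/1e-6 = 7000000.
2^22 = 4194304 < 7000000 ≤ 2^23 = 8388608, so n = 23.

23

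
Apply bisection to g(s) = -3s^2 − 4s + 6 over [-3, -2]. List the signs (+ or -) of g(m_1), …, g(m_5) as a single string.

g(-2.5) = -2.75 < 0, so the root lies in [-2.5, -2]
g(-2.25) = -0.1875 < 0, so the root lies in [-2.25, -2]
g(-2.125) = 0.953125 > 0, so the root lies in [-2.25, -2.125]
g(-2.1875) = 0.3945 > 0, so the root lies in [-2.25, -2.1875]
g(-2.21875) = 0.1064 > 0, so the root lies in [-2.25, -2.21875]

--+++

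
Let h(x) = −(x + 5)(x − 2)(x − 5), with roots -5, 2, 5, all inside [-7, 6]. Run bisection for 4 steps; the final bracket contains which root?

m = -0.5, h(m) = -61.875 (−); new bracket [-7, -0.5]
m = -3.75, h(m) = -62.890625 (−); new bracket [-7, -3.75]
m = -5.375, h(m) = 28.693359 (+); new bracket [-5.375, -3.75]
m = -4.5625, h(m) = -27.4548 (−); new bracket [-5.375, -4.5625]

-5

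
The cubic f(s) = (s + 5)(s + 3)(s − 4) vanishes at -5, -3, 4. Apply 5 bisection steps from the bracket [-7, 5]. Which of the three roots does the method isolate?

m = -1, f(m) = -40 (−); new bracket [-1, 5]
m = 2, f(m) = -70 (−); new bracket [2, 5]
m = 3.5, f(m) = -27.625 (−); new bracket [3.5, 5]
m = 4.25, f(m) = 16.7656 (+); new bracket [3.5, 4.25]
m = 3.875, f(m) = -7.627 (−); new bracket [3.875, 4.25]

4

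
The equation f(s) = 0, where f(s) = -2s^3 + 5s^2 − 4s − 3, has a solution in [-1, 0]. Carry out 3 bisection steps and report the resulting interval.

[-0.5, -0.375]

m = -0.5, f(m) = 0.5 (+); new bracket [-0.5, 0]
m = -0.25, f(m) = -1.65625 (−); new bracket [-0.5, -0.25]
m = -0.375, f(m) = -0.691406 (−); new bracket [-0.5, -0.375]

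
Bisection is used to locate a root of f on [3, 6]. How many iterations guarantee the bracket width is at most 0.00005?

16

Width after n steps is 3/2^n. Need 2^n ≥ 3/0.00005 = 60000.
2^15 = 32768 < 60000 ≤ 2^16 = 65536, so n = 16.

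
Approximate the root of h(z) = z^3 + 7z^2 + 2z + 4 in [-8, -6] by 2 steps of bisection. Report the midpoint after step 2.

h(-7) = -10 < 0, so the root lies in [-7, -6]
h(-6.5) = 12.125 > 0, so the root lies in [-7, -6.5]

-6.5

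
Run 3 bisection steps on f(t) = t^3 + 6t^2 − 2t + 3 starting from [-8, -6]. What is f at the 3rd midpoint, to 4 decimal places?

5.7344

midpoint -7: f = -32 < 0 → [-7, -6]
midpoint -6.5: f = -5.125 < 0 → [-6.5, -6]
midpoint -6.25: f = 5.734375 > 0 → [-6.5, -6.25]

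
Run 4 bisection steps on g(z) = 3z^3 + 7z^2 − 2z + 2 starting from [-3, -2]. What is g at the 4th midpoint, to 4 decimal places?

g(-2.5) = 3.875 > 0, so the root lies in [-3, -2.5]
g(-2.75) = -1.953125 < 0, so the root lies in [-2.75, -2.5]
g(-2.625) = 1.220703 > 0, so the root lies in [-2.75, -2.625]
g(-2.6875) = -0.2991 < 0, so the root lies in [-2.6875, -2.625]

-0.2991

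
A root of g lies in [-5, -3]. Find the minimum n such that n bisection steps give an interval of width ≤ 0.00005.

Width after n steps is 2/2^n. Need 2^n ≥ 2/0.00005 = 40000.
2^15 = 32768 < 40000 ≤ 2^16 = 65536, so n = 16.

16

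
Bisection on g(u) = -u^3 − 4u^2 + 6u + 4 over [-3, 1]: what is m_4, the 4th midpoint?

-0.75

g(-1) = -5 < 0, so the root lies in [-1, 1]
g(0) = 4 > 0, so the root lies in [-1, 0]
g(-0.5) = 0.125 > 0, so the root lies in [-1, -0.5]
g(-0.75) = -2.3281 < 0, so the root lies in [-0.75, -0.5]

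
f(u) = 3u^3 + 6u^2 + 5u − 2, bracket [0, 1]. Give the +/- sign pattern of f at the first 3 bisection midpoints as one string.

+-+

f(0.5) = 2.375 > 0, so the root lies in [0, 0.5]
f(0.25) = -0.328125 < 0, so the root lies in [0.25, 0.5]
f(0.375) = 0.876953 > 0, so the root lies in [0.25, 0.375]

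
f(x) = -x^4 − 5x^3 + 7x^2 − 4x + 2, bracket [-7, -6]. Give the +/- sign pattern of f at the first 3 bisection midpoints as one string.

m = -6.5, f(m) = -88.1875 (−); new bracket [-6.5, -6]
m = -6.25, f(m) = -4.738281 (−); new bracket [-6.25, -6]
m = -6.125, f(m) = 30.603271 (+); new bracket [-6.25, -6.125]

--+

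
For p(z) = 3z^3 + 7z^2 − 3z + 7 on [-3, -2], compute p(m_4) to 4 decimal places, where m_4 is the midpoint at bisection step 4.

p(-2.5) = 11.375 > 0, so the root lies in [-3, -2.5]
p(-2.75) = 5.796875 > 0, so the root lies in [-3, -2.75]
p(-2.875) = 2.193359 > 0, so the root lies in [-3, -2.875]
p(-2.9375) = 0.1726 > 0, so the root lies in [-3, -2.9375]

0.1726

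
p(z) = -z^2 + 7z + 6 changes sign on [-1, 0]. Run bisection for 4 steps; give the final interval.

p(-0.5) = 2.25 > 0, so the root lies in [-1, -0.5]
p(-0.75) = 0.1875 > 0, so the root lies in [-1, -0.75]
p(-0.875) = -0.890625 < 0, so the root lies in [-0.875, -0.75]
p(-0.8125) = -0.3477 < 0, so the root lies in [-0.8125, -0.75]

[-0.8125, -0.75]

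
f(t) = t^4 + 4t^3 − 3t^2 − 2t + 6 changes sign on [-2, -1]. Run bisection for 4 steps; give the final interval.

midpoint -1.5: f = -6.1875 < 0 → [-1.5, -1]
midpoint -1.25: f = -1.558594 < 0 → [-1.25, -1]
midpoint -1.125: f = 0.359619 > 0 → [-1.25, -1.125]
midpoint -1.1875: f = -0.5652 < 0 → [-1.1875, -1.125]

[-1.1875, -1.125]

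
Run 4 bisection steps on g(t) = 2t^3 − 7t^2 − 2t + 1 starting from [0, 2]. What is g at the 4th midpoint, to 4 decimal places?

-0.6289

m = 1, g(m) = -6 (−); new bracket [0, 1]
m = 0.5, g(m) = -1.5 (−); new bracket [0, 0.5]
m = 0.25, g(m) = 0.09375 (+); new bracket [0.25, 0.5]
m = 0.375, g(m) = -0.6289 (−); new bracket [0.25, 0.375]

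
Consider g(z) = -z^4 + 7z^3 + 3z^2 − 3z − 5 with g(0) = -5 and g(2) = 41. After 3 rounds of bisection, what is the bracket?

[0.75, 1]

midpoint 1: g = 1 > 0 → [0, 1]
midpoint 0.5: g = -4.9375 < 0 → [0.5, 1]
midpoint 0.75: g = -2.925781 < 0 → [0.75, 1]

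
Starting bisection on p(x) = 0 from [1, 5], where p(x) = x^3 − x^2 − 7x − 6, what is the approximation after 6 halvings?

3.4375

midpoint 3: p = -9 < 0 → [3, 5]
midpoint 4: p = 14 > 0 → [3, 4]
midpoint 3.5: p = 0.125 > 0 → [3, 3.5]
midpoint 3.25: p = -4.9844 < 0 → [3.25, 3.5]
midpoint 3.375: p = -2.5723 < 0 → [3.375, 3.5]
midpoint 3.4375: p = -1.26 < 0 → [3.4375, 3.5]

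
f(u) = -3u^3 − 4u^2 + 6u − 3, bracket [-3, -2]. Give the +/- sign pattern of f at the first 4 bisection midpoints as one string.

m = -2.5, f(m) = 3.875 (+); new bracket [-2.5, -2]
m = -2.25, f(m) = -2.578125 (−); new bracket [-2.5, -2.25]
m = -2.375, f(m) = 0.376953 (+); new bracket [-2.375, -2.25]
m = -2.3125, f(m) = -1.1663 (−); new bracket [-2.375, -2.3125]

+-+-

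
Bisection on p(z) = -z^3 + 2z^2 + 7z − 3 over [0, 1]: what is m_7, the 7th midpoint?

z = 0.5 gives p = 0.875, positive; keep [0, 0.5]
z = 0.25 gives p = -1.140625, negative; keep [0.25, 0.5]
z = 0.375 gives p = -0.146484, negative; keep [0.375, 0.5]
z = 0.4375 gives p = 0.3616, positive; keep [0.375, 0.4375]
z = 0.40625 gives p = 0.1068, positive; keep [0.375, 0.40625]
z = 0.390625 gives p = -0.0201, negative; keep [0.390625, 0.40625]
z = 0.3984375 gives p = 0.0433, positive; keep [0.390625, 0.3984375]

0.3984375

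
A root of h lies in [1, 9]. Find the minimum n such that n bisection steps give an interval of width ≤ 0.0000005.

Width after n steps is 8/2^n. Need 2^n ≥ 8/0.0000005 = 16000000.
2^23 = 8388608 < 16000000 ≤ 2^24 = 16777216, so n = 24.

24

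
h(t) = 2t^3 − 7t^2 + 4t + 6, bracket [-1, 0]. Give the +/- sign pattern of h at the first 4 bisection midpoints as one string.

+-+-

midpoint -0.5: h = 2 > 0 → [-1, -0.5]
midpoint -0.75: h = -1.78125 < 0 → [-0.75, -0.5]
midpoint -0.625: h = 0.277344 > 0 → [-0.75, -0.625]
midpoint -0.6875: h = -0.7085 < 0 → [-0.6875, -0.625]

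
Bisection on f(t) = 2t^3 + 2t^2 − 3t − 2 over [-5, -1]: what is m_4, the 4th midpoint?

-1.75

f(-3) = -29 < 0, so the root lies in [-3, -1]
f(-2) = -4 < 0, so the root lies in [-2, -1]
f(-1.5) = 0.25 > 0, so the root lies in [-2, -1.5]
f(-1.75) = -1.3438 < 0, so the root lies in [-1.75, -1.5]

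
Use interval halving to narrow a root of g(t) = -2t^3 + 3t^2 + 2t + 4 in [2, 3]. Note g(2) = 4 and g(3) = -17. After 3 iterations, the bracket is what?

midpoint 2.5: g = -3.5 < 0 → [2, 2.5]
midpoint 2.25: g = 0.90625 > 0 → [2.25, 2.5]
midpoint 2.375: g = -1.121094 < 0 → [2.25, 2.375]

[2.25, 2.375]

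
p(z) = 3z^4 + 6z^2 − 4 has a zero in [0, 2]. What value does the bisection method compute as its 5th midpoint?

0.6875

z = 1 gives p = 5, positive; keep [0, 1]
z = 0.5 gives p = -2.3125, negative; keep [0.5, 1]
z = 0.75 gives p = 0.324219, positive; keep [0.5, 0.75]
z = 0.625 gives p = -1.1985, negative; keep [0.625, 0.75]
z = 0.6875 gives p = -0.4939, negative; keep [0.6875, 0.75]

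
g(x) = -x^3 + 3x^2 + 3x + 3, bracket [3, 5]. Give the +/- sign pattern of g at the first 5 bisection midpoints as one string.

-++++

g(4) = -1 < 0, so the root lies in [3, 4]
g(3.5) = 7.375 > 0, so the root lies in [3.5, 4]
g(3.75) = 3.703125 > 0, so the root lies in [3.75, 4]
g(3.875) = 1.4863 > 0, so the root lies in [3.875, 4]
g(3.9375) = 0.2776 > 0, so the root lies in [3.9375, 4]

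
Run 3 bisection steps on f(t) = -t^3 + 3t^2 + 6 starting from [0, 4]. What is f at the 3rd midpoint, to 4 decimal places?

midpoint 2: f = 10 > 0 → [2, 4]
midpoint 3: f = 6 > 0 → [3, 4]
midpoint 3.5: f = -0.125 < 0 → [3, 3.5]

-0.1250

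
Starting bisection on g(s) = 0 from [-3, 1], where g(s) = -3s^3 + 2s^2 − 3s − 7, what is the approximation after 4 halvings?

-0.75

m = -1, g(m) = 1 (+); new bracket [-1, 1]
m = 0, g(m) = -7 (−); new bracket [-1, 0]
m = -0.5, g(m) = -4.625 (−); new bracket [-1, -0.5]
m = -0.75, g(m) = -2.3594 (−); new bracket [-1, -0.75]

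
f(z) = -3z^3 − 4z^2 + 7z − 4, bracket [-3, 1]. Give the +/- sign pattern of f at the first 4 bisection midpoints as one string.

f(-1) = -12 < 0, so the root lies in [-3, -1]
f(-2) = -10 < 0, so the root lies in [-3, -2]
f(-2.5) = 0.375 > 0, so the root lies in [-2.5, -2]
f(-2.25) = -5.8281 < 0, so the root lies in [-2.5, -2.25]

--+-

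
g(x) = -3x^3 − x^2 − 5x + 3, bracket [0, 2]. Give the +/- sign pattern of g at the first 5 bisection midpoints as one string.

--+++

midpoint 1: g = -6 < 0 → [0, 1]
midpoint 0.5: g = -0.125 < 0 → [0, 0.5]
midpoint 0.25: g = 1.640625 > 0 → [0.25, 0.5]
midpoint 0.375: g = 0.8262 > 0 → [0.375, 0.5]
midpoint 0.4375: g = 0.3699 > 0 → [0.4375, 0.5]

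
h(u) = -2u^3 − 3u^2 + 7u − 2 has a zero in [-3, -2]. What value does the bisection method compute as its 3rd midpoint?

u = -2.5 gives h = -7, negative; keep [-3, -2.5]
u = -2.75 gives h = -2.34375, negative; keep [-3, -2.75]
u = -2.875 gives h = 0.605469, positive; keep [-2.875, -2.75]

-2.875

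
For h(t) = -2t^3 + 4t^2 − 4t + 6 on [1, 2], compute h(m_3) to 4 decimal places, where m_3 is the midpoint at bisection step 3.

midpoint 1.5: h = 2.25 > 0 → [1.5, 2]
midpoint 1.75: h = 0.53125 > 0 → [1.75, 2]
midpoint 1.875: h = -0.621094 < 0 → [1.75, 1.875]

-0.6211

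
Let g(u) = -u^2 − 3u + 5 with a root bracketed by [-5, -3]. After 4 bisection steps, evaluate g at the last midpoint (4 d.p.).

midpoint -4: g = 1 > 0 → [-5, -4]
midpoint -4.5: g = -1.75 < 0 → [-4.5, -4]
midpoint -4.25: g = -0.3125 < 0 → [-4.25, -4]
midpoint -4.125: g = 0.3594 > 0 → [-4.25, -4.125]

0.3594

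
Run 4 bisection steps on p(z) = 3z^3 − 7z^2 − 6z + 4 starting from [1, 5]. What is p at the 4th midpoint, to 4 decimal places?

z = 3 gives p = 4, positive; keep [1, 3]
z = 2 gives p = -12, negative; keep [2, 3]
z = 2.5 gives p = -7.875, negative; keep [2.5, 3]
z = 2.75 gives p = -3.0469, negative; keep [2.75, 3]

-3.0469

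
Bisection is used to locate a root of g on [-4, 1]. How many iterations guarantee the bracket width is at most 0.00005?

Width after n steps is 5/2^n. Need 2^n ≥ 5/0.00005 = 100000.
2^16 = 65536 < 100000 ≤ 2^17 = 131072, so n = 17.

17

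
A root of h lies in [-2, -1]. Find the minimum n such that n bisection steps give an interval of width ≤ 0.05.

Width after n steps is 1/2^n. Need 2^n ≥ 1/0.05 = 20.
2^4 = 16 < 20 ≤ 2^5 = 32, so n = 5.

5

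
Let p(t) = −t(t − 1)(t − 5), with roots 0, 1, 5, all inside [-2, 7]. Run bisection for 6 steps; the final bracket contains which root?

5

p(2.5) = 9.375 > 0, so the root lies in [2.5, 7]
p(4.75) = 4.453125 > 0, so the root lies in [4.75, 7]
p(5.875) = -25.060547 < 0, so the root lies in [4.75, 5.875]
p(5.3125) = -7.1594 < 0, so the root lies in [4.75, 5.3125]
p(5.03125) = -0.6338 < 0, so the root lies in [4.75, 5.03125]
p(4.890625) = 2.0811 > 0, so the root lies in [4.890625, 5.03125]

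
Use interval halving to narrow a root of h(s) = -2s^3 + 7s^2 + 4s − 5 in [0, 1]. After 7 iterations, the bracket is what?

[0.6484375, 0.65625]

h(0.5) = -1.5 < 0, so the root lies in [0.5, 1]
h(0.75) = 1.09375 > 0, so the root lies in [0.5, 0.75]
h(0.625) = -0.253906 < 0, so the root lies in [0.625, 0.75]
h(0.6875) = 0.4087 > 0, so the root lies in [0.625, 0.6875]
h(0.65625) = 0.0744 > 0, so the root lies in [0.625, 0.65625]
h(0.640625) = -0.0905 < 0, so the root lies in [0.640625, 0.65625]
h(0.6484375) = -0.0083 < 0, so the root lies in [0.6484375, 0.65625]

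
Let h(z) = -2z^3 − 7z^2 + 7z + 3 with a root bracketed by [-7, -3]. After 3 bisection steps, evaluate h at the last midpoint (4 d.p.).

midpoint -5: h = 43 > 0 → [-5, -3]
midpoint -4: h = -9 < 0 → [-5, -4]
midpoint -4.5: h = 12 > 0 → [-4.5, -4]

12.0000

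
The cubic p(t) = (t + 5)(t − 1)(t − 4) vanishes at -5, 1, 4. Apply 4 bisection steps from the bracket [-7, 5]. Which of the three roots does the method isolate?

-5

t = -1 gives p = 40, positive; keep [-7, -1]
t = -4 gives p = 40, positive; keep [-7, -4]
t = -5.5 gives p = -30.875, negative; keep [-5.5, -4]
t = -4.75 gives p = 12.5781, positive; keep [-5.5, -4.75]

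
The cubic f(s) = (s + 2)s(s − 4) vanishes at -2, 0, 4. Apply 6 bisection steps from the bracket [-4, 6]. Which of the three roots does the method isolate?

4

s = 1 gives f = -9, negative; keep [1, 6]
s = 3.5 gives f = -9.625, negative; keep [3.5, 6]
s = 4.75 gives f = 24.046875, positive; keep [3.5, 4.75]
s = 4.125 gives f = 3.1582, positive; keep [3.5, 4.125]
s = 3.8125 gives f = -4.155, negative; keep [3.8125, 4.125]
s = 3.96875 gives f = -0.7403, negative; keep [3.96875, 4.125]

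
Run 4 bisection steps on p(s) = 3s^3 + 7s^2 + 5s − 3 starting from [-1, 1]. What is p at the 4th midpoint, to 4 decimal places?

midpoint 0: p = -3 < 0 → [0, 1]
midpoint 0.5: p = 1.625 > 0 → [0, 0.5]
midpoint 0.25: p = -1.265625 < 0 → [0.25, 0.5]
midpoint 0.375: p = 0.0176 > 0 → [0.25, 0.375]

0.0176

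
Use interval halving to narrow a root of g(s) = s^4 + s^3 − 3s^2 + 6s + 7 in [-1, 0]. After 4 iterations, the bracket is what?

m = -0.5, g(m) = 3.1875 (+); new bracket [-1, -0.5]
m = -0.75, g(m) = 0.707031 (+); new bracket [-1, -0.75]
m = -0.875, g(m) = -0.630615 (−); new bracket [-0.875, -0.75]
m = -0.8125, g(m) = 0.044 (+); new bracket [-0.875, -0.8125]

[-0.875, -0.8125]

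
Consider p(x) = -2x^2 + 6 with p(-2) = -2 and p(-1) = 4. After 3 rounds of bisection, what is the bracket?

[-1.75, -1.625]

midpoint -1.5: p = 1.5 > 0 → [-2, -1.5]
midpoint -1.75: p = -0.125 < 0 → [-1.75, -1.5]
midpoint -1.625: p = 0.71875 > 0 → [-1.75, -1.625]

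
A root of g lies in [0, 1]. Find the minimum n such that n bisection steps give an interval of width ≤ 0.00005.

15

Width after n steps is 1/2^n. Need 2^n ≥ 1/0.00005 = 20000.
2^14 = 16384 < 20000 ≤ 2^15 = 32768, so n = 15.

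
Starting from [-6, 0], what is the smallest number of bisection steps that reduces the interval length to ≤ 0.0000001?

26

Width after n steps is 6/2^n. Need 2^n ≥ 6/0.0000001 = 60000000.
2^25 = 33554432 < 60000000 ≤ 2^26 = 67108864, so n = 26.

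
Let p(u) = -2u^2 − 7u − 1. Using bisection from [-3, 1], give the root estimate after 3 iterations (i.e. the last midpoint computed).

-0.5

midpoint -1: p = 4 > 0 → [-1, 1]
midpoint 0: p = -1 < 0 → [-1, 0]
midpoint -0.5: p = 2 > 0 → [-0.5, 0]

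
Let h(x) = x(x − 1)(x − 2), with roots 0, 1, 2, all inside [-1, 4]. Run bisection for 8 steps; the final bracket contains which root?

midpoint 1.5: h = -0.375 < 0 → [1.5, 4]
midpoint 2.75: h = 3.609375 > 0 → [1.5, 2.75]
midpoint 2.125: h = 0.298828 > 0 → [1.5, 2.125]
midpoint 1.8125: h = -0.2761 < 0 → [1.8125, 2.125]
midpoint 1.96875: h = -0.0596 < 0 → [1.96875, 2.125]
midpoint 2.046875: h = 0.1004 > 0 → [1.96875, 2.046875]
midpoint 2.0078125: h = 0.0158 > 0 → [1.96875, 2.0078125]
midpoint 1.98828125: h = -0.023 < 0 → [1.98828125, 2.0078125]

2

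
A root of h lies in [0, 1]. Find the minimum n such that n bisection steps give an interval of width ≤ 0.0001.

14

Width after n steps is 1/2^n. Need 2^n ≥ 1/0.0001 = 10000.
2^13 = 8192 < 10000 ≤ 2^14 = 16384, so n = 14.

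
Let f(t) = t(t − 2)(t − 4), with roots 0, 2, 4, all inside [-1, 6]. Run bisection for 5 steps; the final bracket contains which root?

t = 2.5 gives f = -1.875, negative; keep [2.5, 6]
t = 4.25 gives f = 2.390625, positive; keep [2.5, 4.25]
t = 3.375 gives f = -2.900391, negative; keep [3.375, 4.25]
t = 3.8125 gives f = -1.2957, negative; keep [3.8125, 4.25]
t = 4.03125 gives f = 0.2559, positive; keep [3.8125, 4.03125]

4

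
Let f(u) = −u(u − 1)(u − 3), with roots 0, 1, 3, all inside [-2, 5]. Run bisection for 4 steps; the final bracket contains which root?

3

midpoint 1.5: f = 1.125 > 0 → [1.5, 5]
midpoint 3.25: f = -1.828125 < 0 → [1.5, 3.25]
midpoint 2.375: f = 2.041016 > 0 → [2.375, 3.25]
midpoint 2.8125: f = 0.9558 > 0 → [2.8125, 3.25]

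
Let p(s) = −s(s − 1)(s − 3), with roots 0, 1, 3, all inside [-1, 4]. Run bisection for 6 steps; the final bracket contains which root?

midpoint 1.5: p = 1.125 > 0 → [1.5, 4]
midpoint 2.75: p = 1.203125 > 0 → [2.75, 4]
midpoint 3.375: p = -3.005859 < 0 → [2.75, 3.375]
midpoint 3.0625: p = -0.3948 < 0 → [2.75, 3.0625]
midpoint 2.90625: p = 0.5194 > 0 → [2.90625, 3.0625]
midpoint 2.984375: p = 0.0925 > 0 → [2.984375, 3.0625]

3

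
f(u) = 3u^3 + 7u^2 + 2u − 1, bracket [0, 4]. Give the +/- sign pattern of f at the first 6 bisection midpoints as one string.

midpoint 2: f = 55 > 0 → [0, 2]
midpoint 1: f = 11 > 0 → [0, 1]
midpoint 0.5: f = 2.125 > 0 → [0, 0.5]
midpoint 0.25: f = -0.0156 < 0 → [0.25, 0.5]
midpoint 0.375: f = 0.8926 > 0 → [0.25, 0.375]
midpoint 0.3125: f = 0.4001 > 0 → [0.25, 0.3125]

+++-++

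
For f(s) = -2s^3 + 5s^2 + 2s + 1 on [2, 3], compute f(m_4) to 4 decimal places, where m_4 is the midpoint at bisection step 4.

-0.6753

f(2.5) = 6 > 0, so the root lies in [2.5, 3]
f(2.75) = 2.71875 > 0, so the root lies in [2.75, 3]
f(2.875) = 0.550781 > 0, so the root lies in [2.875, 3]
f(2.9375) = -0.6753 < 0, so the root lies in [2.875, 2.9375]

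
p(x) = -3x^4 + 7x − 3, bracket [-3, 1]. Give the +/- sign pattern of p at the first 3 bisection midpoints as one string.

--+

x = -1 gives p = -13, negative; keep [-1, 1]
x = 0 gives p = -3, negative; keep [0, 1]
x = 0.5 gives p = 0.3125, positive; keep [0, 0.5]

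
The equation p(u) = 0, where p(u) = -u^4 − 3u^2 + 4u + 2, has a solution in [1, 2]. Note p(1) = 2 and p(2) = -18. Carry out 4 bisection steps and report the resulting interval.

[1.1875, 1.25]

midpoint 1.5: p = -3.8125 < 0 → [1, 1.5]
midpoint 1.25: p = -0.128906 < 0 → [1, 1.25]
midpoint 1.125: p = 1.101318 > 0 → [1.125, 1.25]
midpoint 1.1875: p = 0.531 > 0 → [1.1875, 1.25]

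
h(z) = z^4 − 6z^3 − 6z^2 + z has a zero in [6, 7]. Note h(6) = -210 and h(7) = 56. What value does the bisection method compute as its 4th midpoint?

6.8125

midpoint 6.5: h = -109.6875 < 0 → [6.5, 7]
midpoint 6.75: h = -35.964844 < 0 → [6.75, 7]
midpoint 6.875: h = 7.613525 > 0 → [6.75, 6.875]
midpoint 6.8125: h = -14.761 < 0 → [6.8125, 6.875]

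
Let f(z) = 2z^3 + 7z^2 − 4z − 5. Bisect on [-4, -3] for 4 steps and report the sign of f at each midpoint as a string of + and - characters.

m = -3.5, f(m) = 9 (+); new bracket [-4, -3.5]
m = -3.75, f(m) = 2.96875 (+); new bracket [-4, -3.75]
m = -3.875, f(m) = -0.761719 (−); new bracket [-3.875, -3.75]
m = -3.8125, f(m) = 1.1655 (+); new bracket [-3.875, -3.8125]

++-+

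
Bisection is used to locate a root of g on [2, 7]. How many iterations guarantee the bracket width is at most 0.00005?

Width after n steps is 5/2^n. Need 2^n ≥ 5/0.00005 = 100000.
2^16 = 65536 < 100000 ≤ 2^17 = 131072, so n = 17.

17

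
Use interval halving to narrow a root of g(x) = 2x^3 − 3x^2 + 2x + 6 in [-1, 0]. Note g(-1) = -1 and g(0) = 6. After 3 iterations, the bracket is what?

m = -0.5, g(m) = 4 (+); new bracket [-1, -0.5]
m = -0.75, g(m) = 1.96875 (+); new bracket [-1, -0.75]
m = -0.875, g(m) = 0.613281 (+); new bracket [-1, -0.875]

[-1, -0.875]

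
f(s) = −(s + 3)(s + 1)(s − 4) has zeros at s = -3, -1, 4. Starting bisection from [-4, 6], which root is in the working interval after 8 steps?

s = 1 gives f = 24, positive; keep [1, 6]
s = 3.5 gives f = 14.625, positive; keep [3.5, 6]
s = 4.75 gives f = -33.421875, negative; keep [3.5, 4.75]
s = 4.125 gives f = -4.5645, negative; keep [3.5, 4.125]
s = 3.8125 gives f = 6.1472, positive; keep [3.8125, 4.125]
s = 3.96875 gives f = 1.0821, positive; keep [3.96875, 4.125]
s = 4.046875 gives f = -1.6671, negative; keep [3.96875, 4.046875]
s = 4.0078125 gives f = -0.2742, negative; keep [3.96875, 4.0078125]

4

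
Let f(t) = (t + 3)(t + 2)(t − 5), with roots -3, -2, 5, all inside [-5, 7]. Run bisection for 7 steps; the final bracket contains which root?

f(1) = -48 < 0, so the root lies in [1, 7]
f(4) = -42 < 0, so the root lies in [4, 7]
f(5.5) = 31.875 > 0, so the root lies in [4, 5.5]
f(4.75) = -13.0781 < 0, so the root lies in [4.75, 5.5]
f(5.125) = 7.2363 > 0, so the root lies in [4.75, 5.125]
f(4.9375) = -3.4417 < 0, so the root lies in [4.9375, 5.125]
f(5.03125) = 1.7647 > 0, so the root lies in [4.9375, 5.03125]

5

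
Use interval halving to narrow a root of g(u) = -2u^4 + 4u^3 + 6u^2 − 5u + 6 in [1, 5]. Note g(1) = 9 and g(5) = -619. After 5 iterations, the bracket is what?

[2.75, 2.875]

g(3) = -9 < 0, so the root lies in [1, 3]
g(2) = 20 > 0, so the root lies in [2, 3]
g(2.5) = 15.375 > 0, so the root lies in [2.5, 3]
g(2.75) = 6.4297 > 0, so the root lies in [2.75, 3]
g(2.875) = -0.3677 < 0, so the root lies in [2.75, 2.875]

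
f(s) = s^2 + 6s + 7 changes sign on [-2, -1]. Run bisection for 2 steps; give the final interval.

[-1.75, -1.5]

f(-1.5) = 0.25 > 0, so the root lies in [-2, -1.5]
f(-1.75) = -0.4375 < 0, so the root lies in [-1.75, -1.5]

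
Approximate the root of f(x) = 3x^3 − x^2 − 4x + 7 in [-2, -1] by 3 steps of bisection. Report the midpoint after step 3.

-1.625

f(-1.5) = 0.625 > 0, so the root lies in [-2, -1.5]
f(-1.75) = -5.140625 < 0, so the root lies in [-1.75, -1.5]
f(-1.625) = -2.013672 < 0, so the root lies in [-1.625, -1.5]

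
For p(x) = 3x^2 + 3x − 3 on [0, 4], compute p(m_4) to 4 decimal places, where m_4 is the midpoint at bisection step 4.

0.9375

m = 2, p(m) = 15 (+); new bracket [0, 2]
m = 1, p(m) = 3 (+); new bracket [0, 1]
m = 0.5, p(m) = -0.75 (−); new bracket [0.5, 1]
m = 0.75, p(m) = 0.9375 (+); new bracket [0.5, 0.75]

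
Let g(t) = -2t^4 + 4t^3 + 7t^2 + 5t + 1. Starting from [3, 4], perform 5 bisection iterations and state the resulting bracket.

t = 3.5 gives g = -24.375, negative; keep [3, 3.5]
t = 3.25 gives g = 5.367188, positive; keep [3.25, 3.5]
t = 3.375 gives g = -8.109863, negative; keep [3.25, 3.375]
t = 3.3125 gives g = -1.0396, negative; keep [3.25, 3.3125]
t = 3.28125 gives g = 2.2447, positive; keep [3.28125, 3.3125]

[3.28125, 3.3125]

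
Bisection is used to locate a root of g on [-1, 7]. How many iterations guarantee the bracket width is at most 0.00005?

Width after n steps is 8/2^n. Need 2^n ≥ 8/0.00005 = 160000.
2^17 = 131072 < 160000 ≤ 2^18 = 262144, so n = 18.

18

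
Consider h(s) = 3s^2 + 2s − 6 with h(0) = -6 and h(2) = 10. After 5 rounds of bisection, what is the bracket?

s = 1 gives h = -1, negative; keep [1, 2]
s = 1.5 gives h = 3.75, positive; keep [1, 1.5]
s = 1.25 gives h = 1.1875, positive; keep [1, 1.25]
s = 1.125 gives h = 0.0469, positive; keep [1, 1.125]
s = 1.0625 gives h = -0.4883, negative; keep [1.0625, 1.125]

[1.0625, 1.125]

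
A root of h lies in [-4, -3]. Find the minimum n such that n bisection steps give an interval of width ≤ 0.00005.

15

Width after n steps is 1/2^n. Need 2^n ≥ 1/0.00005 = 20000.
2^14 = 16384 < 20000 ≤ 2^15 = 32768, so n = 15.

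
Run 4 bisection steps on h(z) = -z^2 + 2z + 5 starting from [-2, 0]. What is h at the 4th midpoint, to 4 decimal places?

0.3594

z = -1 gives h = 2, positive; keep [-2, -1]
z = -1.5 gives h = -0.25, negative; keep [-1.5, -1]
z = -1.25 gives h = 0.9375, positive; keep [-1.5, -1.25]
z = -1.375 gives h = 0.3594, positive; keep [-1.5, -1.375]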